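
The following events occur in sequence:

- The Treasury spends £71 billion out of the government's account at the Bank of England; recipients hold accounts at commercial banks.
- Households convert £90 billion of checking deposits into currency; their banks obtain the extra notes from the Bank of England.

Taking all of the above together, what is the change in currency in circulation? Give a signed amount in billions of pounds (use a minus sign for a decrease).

Bank of England balance sheet:
  Assets:      no change
  Liabilities: Bank reserves −£19B, Currency in circulation +£90B, Government deposits −£71B
Commercial banking system:
  Assets:      Reserves at CB −£19B
  Liabilities: Checkable deposits −£19B
So the change in currency in circulation is +£90 billion.

+£90 billion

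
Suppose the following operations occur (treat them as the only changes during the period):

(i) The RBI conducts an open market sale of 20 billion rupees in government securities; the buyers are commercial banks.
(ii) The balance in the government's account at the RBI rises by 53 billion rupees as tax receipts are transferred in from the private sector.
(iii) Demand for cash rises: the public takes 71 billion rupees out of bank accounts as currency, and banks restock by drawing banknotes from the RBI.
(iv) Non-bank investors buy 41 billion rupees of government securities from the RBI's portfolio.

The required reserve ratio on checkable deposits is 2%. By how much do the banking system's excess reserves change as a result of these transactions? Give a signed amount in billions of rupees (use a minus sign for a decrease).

OMO sale (to banks) 20 billion rupees: reserves −20B, deposits 0.
Government account inflow 53 billion rupees: reserves −53B, deposits −53B.
Currency withdrawal 71 billion rupees: reserves −71B, deposits −71B.
Asset sale (to non-banks) 41 billion rupees: reserves −41B, deposits −41B.
Totals: Δreserves = −185B, Δdeposits = −165B.
Δrequired reserves = 2% × −165B = −3.3B.
Δexcess reserves = Δreserves − Δrequired = −185B − (−3.3B) = -181.7 billion.

-181.7 billion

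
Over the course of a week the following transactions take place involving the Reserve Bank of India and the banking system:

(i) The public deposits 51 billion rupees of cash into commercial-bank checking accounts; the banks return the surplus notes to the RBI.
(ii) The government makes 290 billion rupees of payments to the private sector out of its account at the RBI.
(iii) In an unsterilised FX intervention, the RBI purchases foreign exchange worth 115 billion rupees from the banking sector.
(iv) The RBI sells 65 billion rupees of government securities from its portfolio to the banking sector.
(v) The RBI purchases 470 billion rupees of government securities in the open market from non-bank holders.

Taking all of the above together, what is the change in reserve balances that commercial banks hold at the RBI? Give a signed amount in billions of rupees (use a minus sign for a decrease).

RBI balance sheet:
  Assets:      Securities +405B, Foreign assets +115B
  Liabilities: Bank reserves +861B, Currency in circulation −51B, Government deposits −290B
So the change in reserve balances that commercial banks hold at the RBI is +861 billion.

+861 billion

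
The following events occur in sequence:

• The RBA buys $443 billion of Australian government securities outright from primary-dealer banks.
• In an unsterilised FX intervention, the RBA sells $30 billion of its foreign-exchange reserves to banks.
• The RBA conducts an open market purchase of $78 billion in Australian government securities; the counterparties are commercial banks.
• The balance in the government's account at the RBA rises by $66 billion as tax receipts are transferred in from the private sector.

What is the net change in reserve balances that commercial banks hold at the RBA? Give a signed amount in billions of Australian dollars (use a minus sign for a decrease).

RBA balance sheet:
  Assets:      Securities +$521B, Foreign assets −$30B
  Liabilities: Bank reserves +$425B, Government deposits +$66B
So the change in reserve balances that commercial banks hold at the RBA is +$425 billion.

+$425 billion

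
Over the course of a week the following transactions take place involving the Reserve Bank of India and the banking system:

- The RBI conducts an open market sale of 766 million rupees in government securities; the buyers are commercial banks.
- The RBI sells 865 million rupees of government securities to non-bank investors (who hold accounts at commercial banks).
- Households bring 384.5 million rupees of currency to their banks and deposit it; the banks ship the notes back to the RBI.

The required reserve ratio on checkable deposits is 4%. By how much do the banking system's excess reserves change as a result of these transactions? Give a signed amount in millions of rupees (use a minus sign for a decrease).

-1227.28 million

OMO sale (to banks) 766 million rupees: reserves −766M, deposits 0.
Asset sale (to non-banks) 865 million rupees: reserves −865M, deposits −865M.
Currency deposit 384.5 million rupees: reserves +384.5M, deposits +384.5M.
Totals: Δreserves = −1246.5M, Δdeposits = −480.5M.
Δrequired reserves = 4% × −480.5M = −19.22M.
Δexcess reserves = Δreserves − Δrequired = −1246.5M − (−19.22M) = -1227.28 million.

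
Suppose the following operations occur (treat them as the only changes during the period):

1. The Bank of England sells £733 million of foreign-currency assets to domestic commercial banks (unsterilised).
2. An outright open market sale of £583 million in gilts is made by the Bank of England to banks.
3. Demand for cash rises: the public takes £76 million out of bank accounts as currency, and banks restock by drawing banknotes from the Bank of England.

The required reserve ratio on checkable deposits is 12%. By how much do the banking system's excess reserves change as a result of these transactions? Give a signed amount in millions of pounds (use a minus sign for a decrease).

FX sale £733 million: reserves −£733M, deposits 0.
OMO sale (to banks) £583 million: reserves −£583M, deposits 0.
Currency withdrawal £76 million: reserves −£76M, deposits −£76M.
Totals: Δreserves = −£1392M, Δdeposits = −£76M.
Δrequired reserves = 12% × −£76M = −£9.12M.
Δexcess reserves = Δreserves − Δrequired = −£1392M − (−£9.12M) = -£1382.88 million.

-£1382.88 million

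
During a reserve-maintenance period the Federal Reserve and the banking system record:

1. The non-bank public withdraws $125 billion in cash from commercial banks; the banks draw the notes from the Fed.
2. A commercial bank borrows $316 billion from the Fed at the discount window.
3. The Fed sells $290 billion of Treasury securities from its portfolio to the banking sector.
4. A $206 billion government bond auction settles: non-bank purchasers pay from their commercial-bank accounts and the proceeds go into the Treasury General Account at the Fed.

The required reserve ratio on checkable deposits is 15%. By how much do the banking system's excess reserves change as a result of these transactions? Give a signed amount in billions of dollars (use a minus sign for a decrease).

-$255.35 billion

Currency withdrawal $125 billion: reserves −$125B, deposits −$125B.
Discount-window loan $316 billion: reserves +$316B, deposits 0.
OMO sale (to banks) $290 billion: reserves −$290B, deposits 0.
Government account inflow $206 billion: reserves −$206B, deposits −$206B.
Totals: Δreserves = −$305B, Δdeposits = −$331B.
Δrequired reserves = 15% × −$331B = −$49.65B.
Δexcess reserves = Δreserves − Δrequired = −$305B − (−$49.65B) = -$255.35 billion.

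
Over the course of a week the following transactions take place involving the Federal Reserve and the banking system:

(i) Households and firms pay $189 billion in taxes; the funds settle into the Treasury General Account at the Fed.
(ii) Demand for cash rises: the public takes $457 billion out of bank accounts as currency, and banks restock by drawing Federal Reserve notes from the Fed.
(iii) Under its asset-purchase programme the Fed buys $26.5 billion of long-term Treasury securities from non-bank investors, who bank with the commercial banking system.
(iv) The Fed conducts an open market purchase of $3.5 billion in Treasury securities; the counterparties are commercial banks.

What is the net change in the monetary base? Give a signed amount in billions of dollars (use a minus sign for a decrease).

-$159 billion

Government account inflow $189 billion: reserves shift to a non-base liability → −$189B.
Currency withdrawal $457 billion: just a shift between currency and reserves — both are base money → 0.
Asset purchase (from non-banks) $26.5 billion: Fed balance sheet expands → +$26.5B.
OMO purchase (from banks) $3.5 billion: Fed balance sheet expands → +$3.5B.
Net: −189 + 0 + 26.5 + 3.5 = -$159 billion.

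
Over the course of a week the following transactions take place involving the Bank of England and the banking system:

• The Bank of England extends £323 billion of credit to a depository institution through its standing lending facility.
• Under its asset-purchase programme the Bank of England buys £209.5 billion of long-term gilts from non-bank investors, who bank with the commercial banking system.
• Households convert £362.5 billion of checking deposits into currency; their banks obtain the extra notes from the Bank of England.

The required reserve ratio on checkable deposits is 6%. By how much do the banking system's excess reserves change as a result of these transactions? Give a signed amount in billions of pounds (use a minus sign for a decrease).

+£179.18 billion

Discount-window loan £323 billion: reserves +£323B, deposits 0.
Asset purchase (from non-banks) £209.5 billion: reserves +£209.5B, deposits +£209.5B.
Currency withdrawal £362.5 billion: reserves −£362.5B, deposits −£362.5B.
Totals: Δreserves = +£170B, Δdeposits = −£153B.
Δrequired reserves = 6% × −£153B = −£9.18B.
Δexcess reserves = Δreserves − Δrequired = +£170B − (−£9.18B) = +£179.18 billion.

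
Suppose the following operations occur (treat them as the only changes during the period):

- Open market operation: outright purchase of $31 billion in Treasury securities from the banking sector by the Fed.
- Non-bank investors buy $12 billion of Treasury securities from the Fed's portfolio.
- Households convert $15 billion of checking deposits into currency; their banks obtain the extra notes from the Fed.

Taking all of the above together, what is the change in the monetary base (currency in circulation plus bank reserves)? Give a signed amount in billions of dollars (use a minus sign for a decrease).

Fed balance sheet:
  Assets:      Securities +$19B
  Liabilities: Bank reserves +$4B, Currency in circulation +$15B
Monetary base = currency + reserves: +$15B + (+$4B) = +$19 billion.

+$19 billion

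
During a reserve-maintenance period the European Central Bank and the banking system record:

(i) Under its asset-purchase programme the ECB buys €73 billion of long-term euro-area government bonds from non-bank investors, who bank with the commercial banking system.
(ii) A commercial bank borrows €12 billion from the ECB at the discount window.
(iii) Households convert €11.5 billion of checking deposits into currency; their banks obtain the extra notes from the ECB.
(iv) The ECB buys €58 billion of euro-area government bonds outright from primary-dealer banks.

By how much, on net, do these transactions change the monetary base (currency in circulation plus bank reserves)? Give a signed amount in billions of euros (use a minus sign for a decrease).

Asset purchase (from non-banks) €73 billion: ECB balance sheet expands → +€73B.
Discount-window loan €12 billion: ECB balance sheet expands → +€12B.
Currency withdrawal €11.5 billion: just a shift between currency and reserves — both are base money → 0.
OMO purchase (from banks) €58 billion: ECB balance sheet expands → +€58B.
Net: 73 + 12 + 0 + 58 = +€143 billion.

+€143 billion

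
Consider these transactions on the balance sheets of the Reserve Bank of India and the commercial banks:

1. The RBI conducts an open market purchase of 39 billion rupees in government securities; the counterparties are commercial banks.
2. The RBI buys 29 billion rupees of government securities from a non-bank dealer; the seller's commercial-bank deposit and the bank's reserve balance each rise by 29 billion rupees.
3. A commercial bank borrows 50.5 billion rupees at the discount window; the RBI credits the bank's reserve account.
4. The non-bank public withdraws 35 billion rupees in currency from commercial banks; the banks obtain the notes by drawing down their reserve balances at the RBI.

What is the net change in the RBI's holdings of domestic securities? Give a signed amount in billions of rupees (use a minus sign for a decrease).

OMO purchase (from banks) 39 billion rupees: securities added to the RBI's portfolio → +39B.
Asset purchase (from non-banks) 29 billion rupees: securities added to the RBI's portfolio → +29B.
Discount-window loan 50.5 billion rupees: the RBI's securities portfolio is untouched → 0.
Currency withdrawal 35 billion rupees: the RBI's securities portfolio is untouched → 0.
Net: 39 + 29 + 0 + 0 = +68 billion.

+68 billion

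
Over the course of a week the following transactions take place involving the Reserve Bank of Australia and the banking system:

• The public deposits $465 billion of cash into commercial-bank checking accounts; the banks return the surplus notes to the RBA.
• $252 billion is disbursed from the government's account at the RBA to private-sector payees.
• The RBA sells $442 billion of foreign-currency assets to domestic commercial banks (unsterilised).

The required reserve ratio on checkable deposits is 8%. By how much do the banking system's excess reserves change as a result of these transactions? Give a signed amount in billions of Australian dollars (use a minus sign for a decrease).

Currency deposit $465 billion: reserves +$465B, deposits +$465B.
Government spending $252 billion: reserves +$252B, deposits +$252B.
FX sale $442 billion: reserves −$442B, deposits 0.
Totals: Δreserves = +$275B, Δdeposits = +$717B.
Δrequired reserves = 8% × +$717B = +$57.36B.
Δexcess reserves = Δreserves − Δrequired = +$275B − (+$57.36B) = +$217.64 billion.

+$217.64 billion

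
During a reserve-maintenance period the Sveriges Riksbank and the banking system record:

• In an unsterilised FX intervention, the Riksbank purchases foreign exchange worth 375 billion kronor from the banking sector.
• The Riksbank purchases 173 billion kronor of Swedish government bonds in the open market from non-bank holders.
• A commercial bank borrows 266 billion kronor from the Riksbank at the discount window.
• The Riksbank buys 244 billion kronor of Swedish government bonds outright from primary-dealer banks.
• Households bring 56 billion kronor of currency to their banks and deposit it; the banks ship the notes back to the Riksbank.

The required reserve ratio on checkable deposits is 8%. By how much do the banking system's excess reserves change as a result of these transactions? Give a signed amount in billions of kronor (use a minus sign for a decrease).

+1095.68 billion

FX purchase 375 billion kronor: reserves +375B, deposits 0.
Asset purchase (from non-banks) 173 billion kronor: reserves +173B, deposits +173B.
Discount-window loan 266 billion kronor: reserves +266B, deposits 0.
OMO purchase (from banks) 244 billion kronor: reserves +244B, deposits 0.
Currency deposit 56 billion kronor: reserves +56B, deposits +56B.
Totals: Δreserves = +1114B, Δdeposits = +229B.
Δrequired reserves = 8% × +229B = +18.32B.
Δexcess reserves = Δreserves − Δrequired = +1114B − (+18.32B) = +1095.68 billion.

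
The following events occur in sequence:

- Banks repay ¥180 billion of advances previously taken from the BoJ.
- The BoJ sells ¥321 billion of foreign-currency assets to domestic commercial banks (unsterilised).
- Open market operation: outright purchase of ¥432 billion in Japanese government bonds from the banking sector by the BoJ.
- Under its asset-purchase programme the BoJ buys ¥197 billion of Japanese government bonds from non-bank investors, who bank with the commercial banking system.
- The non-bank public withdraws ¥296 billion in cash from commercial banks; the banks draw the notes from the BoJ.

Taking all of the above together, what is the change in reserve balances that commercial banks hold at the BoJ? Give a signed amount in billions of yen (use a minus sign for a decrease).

-¥168 billion

Discount-window repayment ¥180 billion: repayment is debited from reserves → −¥180B.
FX sale ¥321 billion: the buying banks pay out of their reserve balances → −¥321B.
OMO purchase (from banks) ¥432 billion: the BoJ pays by crediting reserve accounts → +¥432B.
Asset purchase (from non-banks) ¥197 billion: the BoJ pays by crediting reserve accounts → +¥197B.
Currency withdrawal ¥296 billion: banks swap reserves for currency → −¥296B.
Net: −180 − 321 + 432 + 197 − 296 = -¥168 billion.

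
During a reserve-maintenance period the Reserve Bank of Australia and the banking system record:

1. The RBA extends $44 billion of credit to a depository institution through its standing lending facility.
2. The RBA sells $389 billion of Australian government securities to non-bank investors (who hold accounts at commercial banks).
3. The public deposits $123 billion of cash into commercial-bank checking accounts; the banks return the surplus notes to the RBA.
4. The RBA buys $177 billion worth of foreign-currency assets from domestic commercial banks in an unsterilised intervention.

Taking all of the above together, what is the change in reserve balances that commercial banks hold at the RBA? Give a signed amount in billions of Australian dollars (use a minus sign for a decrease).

RBA balance sheet:
  Assets:      Securities −$389B, Loans to banks +$44B, Foreign assets +$177B
  Liabilities: Bank reserves −$45B, Currency in circulation −$123B
So the change in reserve balances that commercial banks hold at the RBA is -$45 billion.

-$45 billion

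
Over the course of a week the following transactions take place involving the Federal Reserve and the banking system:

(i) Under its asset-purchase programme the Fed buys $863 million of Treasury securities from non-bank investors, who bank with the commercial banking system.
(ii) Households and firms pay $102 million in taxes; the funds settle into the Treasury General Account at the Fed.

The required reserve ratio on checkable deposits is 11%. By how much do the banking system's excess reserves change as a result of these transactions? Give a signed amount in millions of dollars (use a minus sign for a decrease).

+$677.29 million

Asset purchase (from non-banks) $863 million: reserves +$863M, deposits +$863M.
Government account inflow $102 million: reserves −$102M, deposits −$102M.
Totals: Δreserves = +$761M, Δdeposits = +$761M.
Δrequired reserves = 11% × +$761M = +$83.71M.
Δexcess reserves = Δreserves − Δrequired = +$761M − (+$83.71M) = +$677.29 million.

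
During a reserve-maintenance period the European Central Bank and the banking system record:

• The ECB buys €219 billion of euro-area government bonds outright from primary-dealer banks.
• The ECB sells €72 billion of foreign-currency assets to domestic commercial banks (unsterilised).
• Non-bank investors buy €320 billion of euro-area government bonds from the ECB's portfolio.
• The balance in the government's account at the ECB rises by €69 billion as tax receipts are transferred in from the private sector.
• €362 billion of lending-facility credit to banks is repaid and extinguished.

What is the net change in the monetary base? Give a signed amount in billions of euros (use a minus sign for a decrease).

OMO purchase (from banks) €219 billion: ECB balance sheet expands → +€219B.
FX sale €72 billion: ECB balance sheet contracts → −€72B.
Asset sale (to non-banks) €320 billion: ECB balance sheet contracts → −€320B.
Government account inflow €69 billion: reserves shift to a non-base liability → −€69B.
Discount-window repayment €362 billion: ECB balance sheet contracts → −€362B.
Net: 219 − 72 − 320 − 69 − 362 = -€604 billion.

-€604 billion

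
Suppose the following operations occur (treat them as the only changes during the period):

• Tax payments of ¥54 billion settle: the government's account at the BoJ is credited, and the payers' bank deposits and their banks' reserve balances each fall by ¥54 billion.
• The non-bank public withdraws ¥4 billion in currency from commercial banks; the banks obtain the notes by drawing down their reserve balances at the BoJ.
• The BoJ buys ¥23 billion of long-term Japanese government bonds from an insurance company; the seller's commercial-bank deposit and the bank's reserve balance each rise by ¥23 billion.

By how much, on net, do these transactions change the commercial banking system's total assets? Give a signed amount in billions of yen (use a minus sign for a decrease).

BoJ balance sheet:
  Assets:      Securities +¥23B
  Liabilities: Bank reserves −¥35B, Currency in circulation +¥4B, Government deposits +¥54B
Commercial banking system:
  Assets:      Reserves at CB −¥35B
  Liabilities: Checkable deposits −¥35B
Change in total bank assets = -¥35 billion.

-¥35 billion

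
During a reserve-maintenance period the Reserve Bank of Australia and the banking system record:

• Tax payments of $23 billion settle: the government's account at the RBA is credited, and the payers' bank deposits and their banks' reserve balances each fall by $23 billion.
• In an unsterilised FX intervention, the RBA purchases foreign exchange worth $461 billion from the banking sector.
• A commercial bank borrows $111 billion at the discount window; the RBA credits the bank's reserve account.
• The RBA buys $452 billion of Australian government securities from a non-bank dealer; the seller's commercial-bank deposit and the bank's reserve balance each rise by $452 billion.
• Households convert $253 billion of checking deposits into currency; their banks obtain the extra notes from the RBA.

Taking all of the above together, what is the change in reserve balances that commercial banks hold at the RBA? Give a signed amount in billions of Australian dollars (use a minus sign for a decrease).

Government account inflow $23 billion: funds move from bank reserves into the government account → −$23B.
FX purchase $461 billion: the RBA pays by crediting reserve accounts → +$461B.
Discount-window loan $111 billion: the loan is credited to the bank's reserve account → +$111B.
Asset purchase (from non-banks) $452 billion: the RBA pays by crediting reserve accounts → +$452B.
Currency withdrawal $253 billion: banks swap reserves for currency → −$253B.
Net: −23 + 461 + 111 + 452 − 253 = +$748 billion.

+$748 billion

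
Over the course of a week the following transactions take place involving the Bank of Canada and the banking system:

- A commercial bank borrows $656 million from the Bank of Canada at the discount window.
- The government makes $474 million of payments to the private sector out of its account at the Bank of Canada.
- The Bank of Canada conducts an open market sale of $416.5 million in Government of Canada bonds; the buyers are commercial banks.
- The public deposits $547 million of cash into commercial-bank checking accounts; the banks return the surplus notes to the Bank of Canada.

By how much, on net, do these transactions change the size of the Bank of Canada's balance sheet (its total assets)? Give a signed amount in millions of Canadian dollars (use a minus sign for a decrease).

Discount-window loan $656 million: a Bank of Canada asset is acquired → +$656M.
Government spending $474 million: only the composition of liabilities changes → 0.
OMO sale (to banks) $416.5 million: a Bank of Canada asset is shed → −$416.5M.
Currency deposit $547 million: only the composition of liabilities changes → 0.
Net: 656 + 0 − 416.5 + 0 = +$239.5 million.

+$239.5 million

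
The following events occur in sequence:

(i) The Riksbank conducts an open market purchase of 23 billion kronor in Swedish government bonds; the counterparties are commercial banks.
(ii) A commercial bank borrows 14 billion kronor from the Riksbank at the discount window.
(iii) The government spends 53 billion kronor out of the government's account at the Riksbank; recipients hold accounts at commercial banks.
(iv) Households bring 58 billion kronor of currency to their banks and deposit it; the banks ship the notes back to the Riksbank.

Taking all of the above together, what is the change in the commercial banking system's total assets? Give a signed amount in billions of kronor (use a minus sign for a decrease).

Riksbank balance sheet:
  Assets:      Securities +23B, Loans to banks +14B
  Liabilities: Bank reserves +148B, Currency in circulation −58B, Government deposits −53B
Commercial banking system:
  Assets:      Reserves at CB +148B, Securities −23B
  Liabilities: Checkable deposits +111B, Borrowings from CB +14B
Change in total bank assets = +125 billion.

+125 billion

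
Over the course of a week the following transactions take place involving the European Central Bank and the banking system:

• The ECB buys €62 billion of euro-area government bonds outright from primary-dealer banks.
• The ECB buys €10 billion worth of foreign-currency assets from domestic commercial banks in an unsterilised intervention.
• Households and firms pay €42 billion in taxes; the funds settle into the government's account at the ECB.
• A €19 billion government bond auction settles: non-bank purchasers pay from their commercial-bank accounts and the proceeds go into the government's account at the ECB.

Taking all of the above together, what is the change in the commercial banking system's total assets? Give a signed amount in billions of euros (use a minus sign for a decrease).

ECB balance sheet:
  Assets:      Securities +€62B, Foreign assets +€10B
  Liabilities: Bank reserves +€11B, Government deposits +€61B
Commercial banking system:
  Assets:      Reserves at CB +€11B, Securities −€62B, Foreign assets −€10B
  Liabilities: Checkable deposits −€61B
Change in total bank assets = -€61 billion.

-€61 billion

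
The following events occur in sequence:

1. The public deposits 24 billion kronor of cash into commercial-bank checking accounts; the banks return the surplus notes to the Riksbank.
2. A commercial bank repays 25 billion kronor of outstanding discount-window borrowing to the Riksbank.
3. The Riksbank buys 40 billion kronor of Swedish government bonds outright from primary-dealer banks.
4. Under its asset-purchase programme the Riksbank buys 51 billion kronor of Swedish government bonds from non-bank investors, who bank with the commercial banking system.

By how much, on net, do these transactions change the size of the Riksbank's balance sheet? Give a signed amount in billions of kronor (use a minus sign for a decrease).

Riksbank balance sheet:
  Assets:      Securities +91B, Loans to banks −25B
  Liabilities: Bank reserves +90B, Currency in circulation −24B
Change in total Riksbank assets = +66 billion.

+66 billion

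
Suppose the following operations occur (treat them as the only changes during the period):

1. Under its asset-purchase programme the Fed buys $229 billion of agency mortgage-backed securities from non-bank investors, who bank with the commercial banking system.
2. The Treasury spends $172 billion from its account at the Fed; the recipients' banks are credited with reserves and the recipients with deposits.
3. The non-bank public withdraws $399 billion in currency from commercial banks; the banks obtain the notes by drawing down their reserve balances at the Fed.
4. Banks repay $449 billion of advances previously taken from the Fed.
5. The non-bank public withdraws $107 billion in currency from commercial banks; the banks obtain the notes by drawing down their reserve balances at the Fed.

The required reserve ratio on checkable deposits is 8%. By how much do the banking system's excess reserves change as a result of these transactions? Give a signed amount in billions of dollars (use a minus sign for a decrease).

Asset purchase (from non-banks) $229 billion: reserves +$229B, deposits +$229B.
Government spending $172 billion: reserves +$172B, deposits +$172B.
Currency withdrawal $399 billion: reserves −$399B, deposits −$399B.
Discount-window repayment $449 billion: reserves −$449B, deposits 0.
Currency withdrawal $107 billion: reserves −$107B, deposits −$107B.
Totals: Δreserves = −$554B, Δdeposits = −$105B.
Δrequired reserves = 8% × −$105B = −$8.4B.
Δexcess reserves = Δreserves − Δrequired = −$554B − (−$8.4B) = -$545.6 billion.

-$545.6 billion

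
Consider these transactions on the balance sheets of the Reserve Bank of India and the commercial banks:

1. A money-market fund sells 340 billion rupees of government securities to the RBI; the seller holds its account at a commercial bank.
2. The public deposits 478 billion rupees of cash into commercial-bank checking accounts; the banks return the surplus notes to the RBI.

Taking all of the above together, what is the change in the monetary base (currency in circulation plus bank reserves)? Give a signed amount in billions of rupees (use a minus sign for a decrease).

+340 billion

RBI balance sheet:
  Assets:      Securities +340B
  Liabilities: Bank reserves +818B, Currency in circulation −478B
Monetary base = currency + reserves: −478B + (+818B) = +340 billion.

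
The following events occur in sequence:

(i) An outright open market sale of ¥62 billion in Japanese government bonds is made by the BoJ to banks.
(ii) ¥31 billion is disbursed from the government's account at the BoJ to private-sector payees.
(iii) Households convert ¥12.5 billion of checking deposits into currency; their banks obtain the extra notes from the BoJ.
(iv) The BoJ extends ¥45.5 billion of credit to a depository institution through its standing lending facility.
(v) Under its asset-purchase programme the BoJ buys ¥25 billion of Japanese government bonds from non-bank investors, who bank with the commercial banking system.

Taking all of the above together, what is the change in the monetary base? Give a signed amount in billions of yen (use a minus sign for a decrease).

BoJ balance sheet:
  Assets:      Securities −¥37B, Loans to banks +¥45.5B
  Liabilities: Bank reserves +¥27B, Currency in circulation +¥12.5B, Government deposits −¥31B
Commercial banking system:
  Assets:      Reserves at CB +¥27B, Securities +¥62B
  Liabilities: Checkable deposits +¥43.5B, Borrowings from CB +¥45.5B
Monetary base = currency + reserves: +¥12.5B + (+¥27B) = +¥39.5 billion.

+¥39.5 billion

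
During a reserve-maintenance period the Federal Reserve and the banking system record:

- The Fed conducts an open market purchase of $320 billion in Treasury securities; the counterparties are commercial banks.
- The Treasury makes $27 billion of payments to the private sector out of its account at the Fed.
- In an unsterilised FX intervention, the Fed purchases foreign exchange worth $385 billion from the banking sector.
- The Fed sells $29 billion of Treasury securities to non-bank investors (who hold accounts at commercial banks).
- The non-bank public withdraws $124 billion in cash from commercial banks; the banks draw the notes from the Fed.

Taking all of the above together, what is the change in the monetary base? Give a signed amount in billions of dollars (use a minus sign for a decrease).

+$703 billion

Fed balance sheet:
  Assets:      Securities +$291B, Foreign assets +$385B
  Liabilities: Bank reserves +$579B, Currency in circulation +$124B, Government deposits −$27B
Commercial banking system:
  Assets:      Reserves at CB +$579B, Securities −$320B, Foreign assets −$385B
  Liabilities: Checkable deposits −$126B
Monetary base = currency + reserves: +$124B + (+$579B) = +$703 billion.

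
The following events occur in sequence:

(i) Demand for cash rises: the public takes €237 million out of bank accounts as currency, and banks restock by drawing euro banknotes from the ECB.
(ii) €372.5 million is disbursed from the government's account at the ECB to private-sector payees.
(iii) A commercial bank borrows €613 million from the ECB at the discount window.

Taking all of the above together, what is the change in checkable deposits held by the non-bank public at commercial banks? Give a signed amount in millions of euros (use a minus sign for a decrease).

+€135.5 million

Currency withdrawal €237 million: non-bank counterparties' bank balances fall → −€237M.
Government spending €372.5 million: non-bank counterparties' bank balances rise → +€372.5M.
Discount-window loan €613 million: the counterparty is a bank, so public deposits are unchanged → 0.
Net: −237 + 372.5 + 0 = +€135.5 million.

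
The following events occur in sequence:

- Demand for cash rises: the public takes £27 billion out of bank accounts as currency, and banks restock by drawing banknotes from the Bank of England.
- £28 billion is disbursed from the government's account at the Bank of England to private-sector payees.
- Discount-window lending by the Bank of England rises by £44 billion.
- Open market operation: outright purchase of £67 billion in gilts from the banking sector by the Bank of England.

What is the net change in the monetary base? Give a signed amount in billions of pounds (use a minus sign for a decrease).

+£139 billion

Currency withdrawal £27 billion: just a shift between currency and reserves — both are base money → 0.
Government spending £28 billion: a non-base liability converts back to reserves → +£28B.
Discount-window loan £44 billion: Bank of England balance sheet expands → +£44B.
OMO purchase (from banks) £67 billion: Bank of England balance sheet expands → +£67B.
Net: 0 + 28 + 44 + 67 = +£139 billion.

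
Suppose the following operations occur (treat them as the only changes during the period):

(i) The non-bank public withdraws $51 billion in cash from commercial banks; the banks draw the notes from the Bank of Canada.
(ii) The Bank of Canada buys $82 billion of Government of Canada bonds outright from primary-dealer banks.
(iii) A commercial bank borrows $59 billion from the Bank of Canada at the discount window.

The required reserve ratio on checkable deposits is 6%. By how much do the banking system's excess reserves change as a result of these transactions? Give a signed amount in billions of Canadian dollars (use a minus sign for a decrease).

Currency withdrawal $51 billion: reserves −$51B, deposits −$51B.
OMO purchase (from banks) $82 billion: reserves +$82B, deposits 0.
Discount-window loan $59 billion: reserves +$59B, deposits 0.
Totals: Δreserves = +$90B, Δdeposits = −$51B.
Δrequired reserves = 6% × −$51B = −$3.06B.
Δexcess reserves = Δreserves − Δrequired = +$90B − (−$3.06B) = +$93.06 billion.

+$93.06 billion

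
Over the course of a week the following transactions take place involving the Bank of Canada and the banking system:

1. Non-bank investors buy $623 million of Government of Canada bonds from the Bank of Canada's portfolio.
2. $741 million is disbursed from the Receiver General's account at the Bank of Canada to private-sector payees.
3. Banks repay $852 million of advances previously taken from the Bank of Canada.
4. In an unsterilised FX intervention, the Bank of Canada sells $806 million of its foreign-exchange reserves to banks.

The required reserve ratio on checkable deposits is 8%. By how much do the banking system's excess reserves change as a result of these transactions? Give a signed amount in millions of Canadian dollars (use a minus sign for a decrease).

-$1549.44 million

Asset sale (to non-banks) $623 million: reserves −$623M, deposits −$623M.
Government spending $741 million: reserves +$741M, deposits +$741M.
Discount-window repayment $852 million: reserves −$852M, deposits 0.
FX sale $806 million: reserves −$806M, deposits 0.
Totals: Δreserves = −$1540M, Δdeposits = +$118M.
Δrequired reserves = 8% × +$118M = +$9.44M.
Δexcess reserves = Δreserves − Δrequired = −$1540M − (+$9.44M) = -$1549.44 million.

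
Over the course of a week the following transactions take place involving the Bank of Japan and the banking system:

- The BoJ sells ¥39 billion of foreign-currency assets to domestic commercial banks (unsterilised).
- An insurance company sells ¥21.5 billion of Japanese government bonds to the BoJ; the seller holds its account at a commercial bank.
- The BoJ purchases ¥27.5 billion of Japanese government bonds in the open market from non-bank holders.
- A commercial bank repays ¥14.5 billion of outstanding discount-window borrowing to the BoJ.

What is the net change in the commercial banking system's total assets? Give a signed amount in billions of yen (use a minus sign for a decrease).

+¥34.5 billion

FX sale ¥39 billion: just an asset swap on bank balance sheets → 0.
Asset purchase (from non-banks) ¥21.5 billion: bank balance sheets expand → +¥21.5B.
Asset purchase (from non-banks) ¥27.5 billion: bank balance sheets expand → +¥27.5B.
Discount-window repayment ¥14.5 billion: bank balance sheets shrink → −¥14.5B.
Net: 0 + 21.5 + 27.5 − 14.5 = +¥34.5 billion.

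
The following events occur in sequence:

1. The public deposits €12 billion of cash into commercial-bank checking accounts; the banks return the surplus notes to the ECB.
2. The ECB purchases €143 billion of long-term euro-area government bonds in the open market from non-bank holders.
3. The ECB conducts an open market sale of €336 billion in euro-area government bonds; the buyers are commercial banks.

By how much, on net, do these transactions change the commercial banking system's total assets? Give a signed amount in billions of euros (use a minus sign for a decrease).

Currency deposit €12 billion: bank balance sheets expand → +€12B.
Asset purchase (from non-banks) €143 billion: bank balance sheets expand → +€143B.
OMO sale (to banks) €336 billion: just an asset swap on bank balance sheets → 0.
Net: 12 + 143 + 0 = +€155 billion.

+€155 billion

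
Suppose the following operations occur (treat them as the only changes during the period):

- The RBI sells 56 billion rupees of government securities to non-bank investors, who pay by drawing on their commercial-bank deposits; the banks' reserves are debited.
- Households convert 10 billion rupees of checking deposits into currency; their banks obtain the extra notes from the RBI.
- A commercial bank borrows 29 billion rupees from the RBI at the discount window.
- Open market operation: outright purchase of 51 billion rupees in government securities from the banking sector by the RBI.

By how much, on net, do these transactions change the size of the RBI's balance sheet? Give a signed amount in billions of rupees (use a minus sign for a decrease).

+24 billion

Asset sale (to non-banks) 56 billion rupees: an RBI asset is shed → −56B.
Currency withdrawal 10 billion rupees: only the composition of liabilities changes → 0.
Discount-window loan 29 billion rupees: an RBI asset is acquired → +29B.
OMO purchase (from banks) 51 billion rupees: an RBI asset is acquired → +51B.
Net: −56 + 0 + 29 + 51 = +24 billion.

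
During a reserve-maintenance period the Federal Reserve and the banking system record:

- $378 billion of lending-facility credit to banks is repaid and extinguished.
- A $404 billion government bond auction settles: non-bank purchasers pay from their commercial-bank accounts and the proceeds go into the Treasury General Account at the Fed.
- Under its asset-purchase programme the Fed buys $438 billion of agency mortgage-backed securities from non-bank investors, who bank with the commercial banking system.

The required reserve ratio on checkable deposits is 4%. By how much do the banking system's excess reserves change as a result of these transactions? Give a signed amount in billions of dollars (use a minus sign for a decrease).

-$345.36 billion

Discount-window repayment $378 billion: reserves −$378B, deposits 0.
Government account inflow $404 billion: reserves −$404B, deposits −$404B.
Asset purchase (from non-banks) $438 billion: reserves +$438B, deposits +$438B.
Totals: Δreserves = −$344B, Δdeposits = +$34B.
Δrequired reserves = 4% × +$34B = +$1.36B.
Δexcess reserves = Δreserves − Δrequired = −$344B − (+$1.36B) = -$345.36 billion.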